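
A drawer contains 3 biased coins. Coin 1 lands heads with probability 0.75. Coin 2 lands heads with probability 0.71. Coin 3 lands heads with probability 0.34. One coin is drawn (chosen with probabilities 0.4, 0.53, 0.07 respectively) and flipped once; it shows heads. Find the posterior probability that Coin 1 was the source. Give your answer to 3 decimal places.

Posterior probability ≈ 0.429

Tabulate prior·likelihood by source: [1] prior 0.4, lik 0.75, product 0.3000; [2] prior 0.53, lik 0.71, product 0.3763; [3] prior 0.07, lik 0.34, product 0.02380.
Normalizing constant = 0.70010; the posterior for Coin 1 is its product over the sum, 0.3000/0.70010 = 0.429.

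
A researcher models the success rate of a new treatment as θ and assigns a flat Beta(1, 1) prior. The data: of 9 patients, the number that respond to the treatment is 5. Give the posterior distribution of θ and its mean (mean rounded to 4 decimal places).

Posterior: Beta(6, 5); mean ≈ 0.5455

Observing 5 successes and 4 failures updates Beta(1, 1) by adding the success and failure counts to the two shape parameters: α = 1+5 = 6, β = 1+4 = 5.
E[θ | data] = 6/(6+5) = 0.5455.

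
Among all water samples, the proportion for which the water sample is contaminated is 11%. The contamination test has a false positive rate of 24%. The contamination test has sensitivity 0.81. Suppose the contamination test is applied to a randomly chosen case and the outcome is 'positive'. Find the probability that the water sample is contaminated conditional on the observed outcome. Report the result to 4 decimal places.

P(H | E) ≈ 0.2944

Write H for 'the water sample is contaminated'. Prior odds H:¬H = 0.11/0.89 = 0.12360. For the 'positive' outcome, the likelihood ratio is 0.81/0.24 = 3.3750.
Posterior odds = 0.12360 × 3.3750 = 0.41713, so P(H|E) = 0.41713/(1+0.41713) = 0.2944.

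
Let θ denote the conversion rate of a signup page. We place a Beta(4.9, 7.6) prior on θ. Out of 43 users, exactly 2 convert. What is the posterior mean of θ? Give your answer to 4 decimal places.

The binomial likelihood is conjugate to the Beta prior: with 2 successes and 41 failures, the posterior is Beta(4.9+2, 7.6+41) = Beta(6.9, 48.6).
E[θ | data] = 6.9/(6.9+48.6) = 0.1243.

Posterior mean ≈ 0.1243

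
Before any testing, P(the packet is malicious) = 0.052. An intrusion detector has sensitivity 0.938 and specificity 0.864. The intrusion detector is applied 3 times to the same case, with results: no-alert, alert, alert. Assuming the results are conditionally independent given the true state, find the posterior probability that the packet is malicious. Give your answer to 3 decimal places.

With H the event that the packet is malicious, the joint likelihood of the observed sequence is P(data|H) = 0.062·0.938·0.938 = 0.054550 and P(data|¬H) = 0.864·0.136·0.136 = 0.015981.
Bayes: P(H|data) = 0.052·0.054550 / (0.052·0.054550 + 0.948·0.015981) = 0.0028366/0.017986 = 0.1577.

Posterior P(H) ≈ 0.158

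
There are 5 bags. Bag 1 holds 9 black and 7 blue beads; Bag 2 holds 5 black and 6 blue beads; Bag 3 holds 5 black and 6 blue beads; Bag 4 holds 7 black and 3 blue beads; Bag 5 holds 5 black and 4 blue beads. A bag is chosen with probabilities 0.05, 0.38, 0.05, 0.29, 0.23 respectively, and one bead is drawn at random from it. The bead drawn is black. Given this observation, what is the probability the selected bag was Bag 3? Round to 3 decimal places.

Posterior probability ≈ 0.041

Tabulate prior·likelihood by source: [1] prior 0.05, lik 0.5625, product 0.02813; [2] prior 0.38, lik 0.4545, product 0.1727; [3] prior 0.05, lik 0.4545, product 0.02273; [4] prior 0.29, lik 0.7, product 0.2030; [5] prior 0.23, lik 0.5556, product 0.1278.
Normalizing constant = 0.55436; the posterior for Bag 3 is its product over the sum, 0.02273/0.55436 = 0.041.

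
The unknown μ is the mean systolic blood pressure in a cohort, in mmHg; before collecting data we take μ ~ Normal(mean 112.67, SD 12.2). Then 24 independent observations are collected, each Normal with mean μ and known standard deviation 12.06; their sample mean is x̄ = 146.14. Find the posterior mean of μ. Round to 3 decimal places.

Prior precision 1/τ₀² = 1/12.2² = 0.00671862; data precision n/σ² = 24/12.06² = 0.165012.
Posterior precision = 0.00671862 + 0.165012 = 0.171731.
Posterior mean = (0.00671862·112.67 + 0.165012·146.14) / 0.171731 = 144.831.

Posterior mean ≈ 144.831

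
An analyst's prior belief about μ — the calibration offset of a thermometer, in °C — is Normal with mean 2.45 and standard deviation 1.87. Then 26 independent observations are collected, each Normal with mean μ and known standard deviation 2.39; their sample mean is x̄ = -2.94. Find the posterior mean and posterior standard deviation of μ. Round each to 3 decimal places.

Posterior mean ≈ -2.621; posterior SD ≈ 0.455

With known σ, the Normal prior is conjugate. Weight on the data is w = (n/σ²)/(n/σ² + 1/τ₀²) = 4.55174/(4.55174+0.285968) = 0.94089.
Posterior mean = w·x̄ + (1−w)·μ₀ = 0.94089·-2.94 + 0.059112·2.45 = -2.621. Posterior variance = 1/(4.55174+0.285968) = 0.206709, so SD = 0.455.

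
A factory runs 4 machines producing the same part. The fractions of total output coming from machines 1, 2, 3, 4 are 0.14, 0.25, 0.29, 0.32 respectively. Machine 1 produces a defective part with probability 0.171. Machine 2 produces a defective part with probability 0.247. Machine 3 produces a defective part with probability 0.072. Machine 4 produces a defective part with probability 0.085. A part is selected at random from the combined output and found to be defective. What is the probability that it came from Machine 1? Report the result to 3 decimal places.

P(defective|M1) = 0.171; P(defective|M2) = 0.247; P(defective|M3) = 0.072; P(defective|M4) = 0.085.
Prior × likelihood for each source: 0.14·0.171=0.02394, 0.25·0.247=0.06175, 0.29·0.072=0.02088, 0.32·0.085=0.02720. Summing gives P(defective) = 0.13377.
P(Machine 1 | defective) = 0.02394 / 0.13377 = 0.179.

Posterior probability ≈ 0.179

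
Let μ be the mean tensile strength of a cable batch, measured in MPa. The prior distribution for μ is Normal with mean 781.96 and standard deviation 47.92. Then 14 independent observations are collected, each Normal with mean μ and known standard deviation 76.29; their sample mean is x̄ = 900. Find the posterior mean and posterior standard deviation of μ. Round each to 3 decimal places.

Posterior mean ≈ 881.906; posterior SD ≈ 18.762

With known σ, the Normal prior is conjugate. Weight on the data is w = (n/σ²)/(n/σ² + 1/τ₀²) = 0.00240543/(0.00240543+0.00043548) = 0.84671.
Posterior mean = w·x̄ + (1−w)·μ₀ = 0.84671·900 + 0.15329·781.96 = 881.906. Posterior variance = 1/(0.00240543+0.00043548) = 352.000, so SD = 18.762.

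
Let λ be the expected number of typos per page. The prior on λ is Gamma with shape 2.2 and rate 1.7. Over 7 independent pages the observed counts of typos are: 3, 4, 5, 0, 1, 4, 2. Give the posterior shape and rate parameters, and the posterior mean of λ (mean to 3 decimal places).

The Poisson likelihood adds the total count to the shape and the number of exposure periods to the rate. Here ∑xᵢ = 19 and n = 7, so shape 2.2→21.2 and rate 1.7→8.7.
Posterior mean = shape/rate = 21.2/8.7 = 2.437.

Posterior: Gamma(shape=21.2, rate=8.7); mean ≈ 2.437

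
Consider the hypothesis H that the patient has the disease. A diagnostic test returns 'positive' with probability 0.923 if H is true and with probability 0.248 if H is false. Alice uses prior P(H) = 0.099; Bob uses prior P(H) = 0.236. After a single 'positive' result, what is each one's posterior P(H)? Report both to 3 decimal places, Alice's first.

Alice: 0.290; Bob: 0.535

The likelihood ratio for a 'positive' result is 0.923/0.248 = 3.7218.
Alice: prior odds 0.099/0.901 = 0.10988; posterior odds 0.40894; posterior probability 0.290.
Bob: prior odds 0.236/0.764 = 0.30890; posterior odds 1.1497; posterior probability 0.535.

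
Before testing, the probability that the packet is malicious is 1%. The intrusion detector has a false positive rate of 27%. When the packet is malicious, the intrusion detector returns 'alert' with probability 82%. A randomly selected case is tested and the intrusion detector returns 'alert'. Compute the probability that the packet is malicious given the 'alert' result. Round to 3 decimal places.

Let H be the event that the packet is malicious. P(H) = 0.01, so P(¬H) = 0.99. With E the 'alert' result, P(E|H) = 0.82 and P(E|¬H) = 0.27.
P(E) = 0.82·0.01 + 0.27·0.99 = 0.0082000 + 0.26730 = 0.27550.
By Bayes' theorem, P(H|E) = 0.0082000 / 0.27550 = 0.030.

P(H | E) ≈ 0.030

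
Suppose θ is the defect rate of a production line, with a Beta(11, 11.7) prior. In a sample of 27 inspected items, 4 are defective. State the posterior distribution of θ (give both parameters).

The binomial likelihood is conjugate to the Beta prior: with 4 successes and 23 failures, the posterior is Beta(11+4, 11.7+23) = Beta(15, 34.7).

Posterior: Beta(15, 34.7)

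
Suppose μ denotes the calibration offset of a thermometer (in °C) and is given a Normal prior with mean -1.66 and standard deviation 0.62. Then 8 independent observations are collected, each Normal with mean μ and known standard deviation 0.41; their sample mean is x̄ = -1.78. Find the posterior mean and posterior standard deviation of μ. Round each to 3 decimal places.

With known σ, the Normal prior is conjugate. Weight on the data is w = (n/σ²)/(n/σ² + 1/τ₀²) = 47.5907/(47.5907+2.60146) = 0.94817.
Posterior mean = w·x̄ + (1−w)·μ₀ = 0.94817·-1.78 + 0.051830·-1.66 = -1.774. Posterior variance = 1/(47.5907+2.60146) = 0.0199234, so SD = 0.141.

Posterior mean ≈ -1.774; posterior SD ≈ 0.141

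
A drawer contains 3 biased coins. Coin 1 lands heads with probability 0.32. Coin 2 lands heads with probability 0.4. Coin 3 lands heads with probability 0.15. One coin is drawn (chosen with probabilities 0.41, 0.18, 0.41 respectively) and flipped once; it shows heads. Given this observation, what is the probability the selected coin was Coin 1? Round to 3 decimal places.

P(heads|C1) = 0.32; P(heads|C2) = 0.4; P(heads|C3) = 0.15.
Prior × likelihood for each source: 0.41·0.32=0.1312, 0.18·0.4=0.07200, 0.41·0.15=0.06150. Summing gives P(heads) = 0.26470.
P(Coin 1 | heads) = 0.1312 / 0.26470 = 0.496.

Posterior probability ≈ 0.496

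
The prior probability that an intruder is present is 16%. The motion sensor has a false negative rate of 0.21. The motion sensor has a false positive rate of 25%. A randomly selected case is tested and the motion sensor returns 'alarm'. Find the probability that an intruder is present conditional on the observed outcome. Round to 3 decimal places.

P(H | E) ≈ 0.376

Let H be the event that an intruder is present. P(H) = 0.16, so P(¬H) = 0.84. With E the 'alarm' result, P(E|H) = 0.79 and P(E|¬H) = 0.25.
P(E) = 0.79·0.16 + 0.25·0.84 = 0.12640 + 0.21000 = 0.33640.
By Bayes' theorem, P(H|E) = 0.12640 / 0.33640 = 0.376.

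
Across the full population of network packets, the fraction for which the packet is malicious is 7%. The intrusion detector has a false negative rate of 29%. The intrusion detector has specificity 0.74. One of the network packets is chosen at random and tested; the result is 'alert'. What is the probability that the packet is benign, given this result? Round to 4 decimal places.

Write H for 'the packet is malicious'. Prior odds H:¬H = 0.07/0.93 = 0.075269. For the 'alert' outcome, the likelihood ratio is 0.71/0.26 = 2.7308.
Posterior odds = 0.075269 × 2.7308 = 0.20554, so P(H|E) = 0.20554/(1+0.20554) = 0.1705. Then P(¬H|E) = 1 − 0.1705 = 0.8295.

P(¬H | E) ≈ 0.8295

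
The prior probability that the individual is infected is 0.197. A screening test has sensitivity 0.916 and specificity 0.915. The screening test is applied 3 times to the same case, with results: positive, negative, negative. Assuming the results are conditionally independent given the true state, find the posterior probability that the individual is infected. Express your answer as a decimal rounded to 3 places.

Posterior P(H) ≈ 0.022

Let H be the event that the individual is infected; start with P(H) = 0.197. P('positive'|H) = 0.916, P('positive'|¬H) = 0.085.
Update on result 1 ('positive'): P(H) ← 0.916·0.1970 / (0.916·0.1970 + 0.085·0.8030) = 0.18045/0.24871 = 0.7256.
Update on result 2 ('negative'): P(H) ← 0.084·0.7256 / (0.084·0.7256 + 0.915·0.2744) = 0.060947/0.31206 = 0.1953.
Update on result 3 ('negative'): P(H) ← 0.084·0.1953 / (0.084·0.1953 + 0.915·0.8047) = 0.016406/0.75270 = 0.0218.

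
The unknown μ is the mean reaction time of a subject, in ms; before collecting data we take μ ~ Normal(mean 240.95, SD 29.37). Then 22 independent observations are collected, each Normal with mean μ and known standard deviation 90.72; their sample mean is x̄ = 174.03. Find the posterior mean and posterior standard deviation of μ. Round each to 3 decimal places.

With known σ, the Normal prior is conjugate. Weight on the data is w = (n/σ²)/(n/σ² + 1/τ₀²) = 0.00267311/(0.00267311+0.00115929) = 0.69750.
Posterior mean = w·x̄ + (1−w)·μ₀ = 0.69750·174.03 + 0.30250·240.95 = 194.273. Posterior variance = 1/(0.00267311+0.00115929) = 260.933, so SD = 16.153.

Posterior mean ≈ 194.273; posterior SD ≈ 16.153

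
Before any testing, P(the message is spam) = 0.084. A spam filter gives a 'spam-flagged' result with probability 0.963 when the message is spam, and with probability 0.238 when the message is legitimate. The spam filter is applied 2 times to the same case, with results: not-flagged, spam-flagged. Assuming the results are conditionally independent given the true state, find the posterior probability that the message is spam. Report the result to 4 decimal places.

Let H be the event that the message is spam; start with P(H) = 0.084. P('spam-flagged'|H) = 0.963, P('spam-flagged'|¬H) = 0.238.
Update on result 1 ('not-flagged'): P(H) ← 0.037·0.0840 / (0.037·0.0840 + 0.762·0.9160) = 0.0031080/0.70110 = 0.0044.
Update on result 2 ('spam-flagged'): P(H) ← 0.963·0.0044 / (0.963·0.0044 + 0.238·0.9956) = 0.0042690/0.24121 = 0.0177.

Posterior P(H) ≈ 0.0177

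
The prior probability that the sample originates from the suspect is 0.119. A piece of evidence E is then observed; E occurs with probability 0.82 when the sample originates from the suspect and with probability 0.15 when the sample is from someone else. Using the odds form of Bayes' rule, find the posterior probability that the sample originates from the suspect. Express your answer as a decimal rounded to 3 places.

Prior odds = 0.119/(1−0.119) = 0.13507. In log-odds, ln(0.13507) = -2.0019.
Add log likelihood ratio: ln(5.4667) = 1.6987.
Posterior log-odds = -0.30327, so posterior odds = exp(-0.30327) = 0.73840. Converting, P(H|E) = 0.73840/1.7384 = 0.425.

Posterior probability ≈ 0.425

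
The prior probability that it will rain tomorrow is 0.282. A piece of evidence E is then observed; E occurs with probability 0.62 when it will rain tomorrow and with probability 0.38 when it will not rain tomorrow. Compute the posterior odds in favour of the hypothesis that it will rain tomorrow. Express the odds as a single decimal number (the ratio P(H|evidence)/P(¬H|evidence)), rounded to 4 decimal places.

Posterior odds ≈ 0.6408

Prior odds = 0.282/(1−0.282) = 0.39276. In log-odds, ln(0.39276) = -0.93456.
Add log likelihood ratio: ln(1.6316) = 0.48955.
Posterior log-odds = -0.44501, so posterior odds = exp(-0.44501) = 0.64082.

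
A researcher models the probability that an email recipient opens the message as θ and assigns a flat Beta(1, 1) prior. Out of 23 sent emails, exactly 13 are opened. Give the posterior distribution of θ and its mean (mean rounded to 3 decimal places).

The binomial likelihood is conjugate to the Beta prior: with 13 successes and 10 failures, the posterior is Beta(1+13, 1+10) = Beta(14, 11).
Posterior mean = α/(α+β) = 14/25 = 0.560.

Posterior: Beta(14, 11); mean ≈ 0.560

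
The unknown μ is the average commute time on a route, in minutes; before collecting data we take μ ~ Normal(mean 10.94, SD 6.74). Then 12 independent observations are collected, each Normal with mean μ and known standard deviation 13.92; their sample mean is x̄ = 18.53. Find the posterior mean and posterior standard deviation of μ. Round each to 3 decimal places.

With known σ, the Normal prior is conjugate. Weight on the data is w = (n/σ²)/(n/σ² + 1/τ₀²) = 0.0619302/(0.0619302+0.0220130) = 0.73776.
Posterior mean = w·x̄ + (1−w)·μ₀ = 0.73776·18.53 + 0.26224·10.94 = 16.540. Posterior variance = 1/(0.0619302+0.0220130) = 11.9128, so SD = 3.451.

Posterior mean ≈ 16.540; posterior SD ≈ 3.451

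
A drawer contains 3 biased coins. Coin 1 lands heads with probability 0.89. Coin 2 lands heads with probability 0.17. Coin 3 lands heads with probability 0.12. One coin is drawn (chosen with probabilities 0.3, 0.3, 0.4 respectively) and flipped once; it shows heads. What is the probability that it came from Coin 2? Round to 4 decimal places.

Tabulate prior·likelihood by source: [1] prior 0.3, lik 0.89, product 0.2670; [2] prior 0.3, lik 0.17, product 0.05100; [3] prior 0.4, lik 0.12, product 0.04800.
Normalizing constant = 0.36600; the posterior for Coin 2 is its product over the sum, 0.05100/0.36600 = 0.1393.

Posterior probability ≈ 0.1393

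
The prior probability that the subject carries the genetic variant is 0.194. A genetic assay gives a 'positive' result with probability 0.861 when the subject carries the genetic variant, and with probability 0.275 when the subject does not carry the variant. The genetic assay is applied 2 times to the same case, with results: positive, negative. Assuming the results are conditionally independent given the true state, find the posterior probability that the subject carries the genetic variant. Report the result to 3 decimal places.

With H the event that the subject carries the genetic variant, the joint likelihood of the observed sequence is P(data|H) = 0.861·0.139 = 0.11968 and P(data|¬H) = 0.275·0.725 = 0.19937.
Bayes: P(H|data) = 0.194·0.11968 / (0.194·0.11968 + 0.806·0.19937) = 0.023218/0.18391 = 0.1262.

Posterior P(H) ≈ 0.126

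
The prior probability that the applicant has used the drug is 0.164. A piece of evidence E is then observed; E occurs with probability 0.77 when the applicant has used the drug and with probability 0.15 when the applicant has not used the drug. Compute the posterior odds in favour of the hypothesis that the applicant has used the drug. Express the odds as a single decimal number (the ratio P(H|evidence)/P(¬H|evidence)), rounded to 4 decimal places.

Posterior odds ≈ 1.0070

Prior odds = 0.164/(1−0.164) = 0.19617. In log-odds, ln(0.19617) = -1.6288.
Add log likelihood ratio: ln(5.1333) = 1.6358.
Posterior log-odds = 0.0069930, so posterior odds = exp(0.0069930) = 1.0070.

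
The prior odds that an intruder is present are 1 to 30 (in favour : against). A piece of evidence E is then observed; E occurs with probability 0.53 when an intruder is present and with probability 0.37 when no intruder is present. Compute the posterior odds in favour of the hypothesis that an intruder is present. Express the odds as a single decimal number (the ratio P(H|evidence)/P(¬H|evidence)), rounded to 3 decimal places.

Posterior odds ≈ 0.048

Prior odds = 1/30 = 0.033333. In log-odds, ln(0.033333) = -3.4012.
Add log likelihood ratio: ln(1.4324) = 0.35937.
Posterior log-odds = -3.0418, so posterior odds = exp(-3.0418) = 0.047748.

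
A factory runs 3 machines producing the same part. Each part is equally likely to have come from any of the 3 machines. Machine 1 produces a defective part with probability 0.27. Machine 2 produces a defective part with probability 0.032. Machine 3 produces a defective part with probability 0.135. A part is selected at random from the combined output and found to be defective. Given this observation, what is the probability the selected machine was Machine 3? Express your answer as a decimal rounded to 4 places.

P(defective|M1) = 0.27; P(defective|M2) = 0.032; P(defective|M3) = 0.135.
Prior × likelihood for each source: 0.333333·0.27=0.09000, 0.333333·0.032=0.01067, 0.333333·0.135=0.04500. Summing gives P(defective) = 0.14567.
P(Machine 3 | defective) = 0.04500 / 0.14567 = 0.3089.

Posterior probability ≈ 0.3089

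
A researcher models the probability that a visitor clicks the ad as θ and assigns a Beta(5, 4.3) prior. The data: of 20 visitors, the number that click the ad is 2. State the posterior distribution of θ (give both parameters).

The binomial likelihood is conjugate to the Beta prior: with 2 successes and 18 failures, the posterior is Beta(5+2, 4.3+18) = Beta(7, 22.3).

Posterior: Beta(7, 22.3)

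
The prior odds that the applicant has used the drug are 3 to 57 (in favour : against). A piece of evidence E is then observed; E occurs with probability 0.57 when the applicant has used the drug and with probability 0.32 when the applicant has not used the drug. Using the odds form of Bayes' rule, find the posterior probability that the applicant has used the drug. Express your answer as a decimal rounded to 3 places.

Prior odds = 3/57 = 0.052632.
Likelihood ratio for E = 0.57/0.32 = 1.7812.
Posterior odds = prior odds × LR = 0.093750.
Posterior probability = odds/(1+odds) = 0.093750/1.0938 = 0.086.

Posterior probability ≈ 0.086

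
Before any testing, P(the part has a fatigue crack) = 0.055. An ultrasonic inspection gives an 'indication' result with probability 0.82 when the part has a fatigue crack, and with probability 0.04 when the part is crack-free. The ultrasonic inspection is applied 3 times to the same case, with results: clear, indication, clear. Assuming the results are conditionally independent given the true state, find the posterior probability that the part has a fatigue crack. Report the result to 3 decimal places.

With H the event that the part has a fatigue crack, the joint likelihood of the observed sequence is P(data|H) = 0.18·0.82·0.18 = 0.026568 and P(data|¬H) = 0.96·0.04·0.96 = 0.036864.
Bayes: P(H|data) = 0.055·0.026568 / (0.055·0.026568 + 0.945·0.036864) = 0.0014612/0.036298 = 0.0403.

Posterior P(H) ≈ 0.040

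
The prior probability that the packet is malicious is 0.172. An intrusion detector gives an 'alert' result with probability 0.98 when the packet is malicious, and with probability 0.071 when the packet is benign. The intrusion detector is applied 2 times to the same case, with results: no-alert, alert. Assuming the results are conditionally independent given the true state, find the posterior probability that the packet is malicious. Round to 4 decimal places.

Posterior P(H) ≈ 0.0581

Let H be the event that the packet is malicious; start with P(H) = 0.172. P('alert'|H) = 0.98, P('alert'|¬H) = 0.071.
Update on result 1 ('no-alert'): P(H) ← 0.02·0.1720 / (0.02·0.1720 + 0.929·0.8280) = 0.0034400/0.77265 = 0.0045.
Update on result 2 ('alert'): P(H) ← 0.98·0.0045 / (0.98·0.0045 + 0.071·0.9955) = 0.0043632/0.075047 = 0.0581.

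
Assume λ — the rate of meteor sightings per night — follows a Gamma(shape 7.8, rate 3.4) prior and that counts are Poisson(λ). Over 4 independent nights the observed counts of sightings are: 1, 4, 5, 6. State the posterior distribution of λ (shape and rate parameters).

Posterior: Gamma(shape=23.8, rate=7.4)

The Poisson likelihood adds the total count to the shape and the number of exposure periods to the rate. Here ∑xᵢ = 16 and n = 4, so shape 7.8→23.8 and rate 3.4→7.4.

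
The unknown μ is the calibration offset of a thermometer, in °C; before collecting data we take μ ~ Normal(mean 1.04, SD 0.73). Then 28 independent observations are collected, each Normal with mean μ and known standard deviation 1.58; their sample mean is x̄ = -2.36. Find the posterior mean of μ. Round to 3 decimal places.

With known σ, the Normal prior is conjugate. Weight on the data is w = (n/σ²)/(n/σ² + 1/τ₀²) = 11.2162/(11.2162+1.87652) = 0.85667.
Posterior mean = w·x̄ + (1−w)·μ₀ = 0.85667·-2.36 + 0.14333·1.04 = -1.873.

Posterior mean ≈ -1.873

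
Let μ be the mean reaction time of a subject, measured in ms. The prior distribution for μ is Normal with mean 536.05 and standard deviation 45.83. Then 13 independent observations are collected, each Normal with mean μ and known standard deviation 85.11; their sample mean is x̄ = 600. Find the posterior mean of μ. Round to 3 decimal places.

With known σ, the Normal prior is conjugate. Weight on the data is w = (n/σ²)/(n/σ² + 1/τ₀²) = 0.00179466/(0.00179466+0.00047610) = 0.79033.
Posterior mean = w·x̄ + (1−w)·μ₀ = 0.79033·600 + 0.20967·536.05 = 586.592.

Posterior mean ≈ 586.592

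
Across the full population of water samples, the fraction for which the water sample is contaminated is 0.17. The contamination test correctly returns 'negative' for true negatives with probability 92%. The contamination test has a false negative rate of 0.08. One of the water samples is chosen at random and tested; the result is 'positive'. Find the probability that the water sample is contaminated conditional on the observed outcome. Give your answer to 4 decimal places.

P(H | E) ≈ 0.7020

Let H be the event that the water sample is contaminated. P(H) = 0.17, so P(¬H) = 0.83. With E the 'positive' result, P(E|H) = 0.92 and P(E|¬H) = 0.08.
P(E) = 0.92·0.17 + 0.08·0.83 = 0.15640 + 0.066400 = 0.22280.
By Bayes' theorem, P(H|E) = 0.15640 / 0.22280 = 0.7020.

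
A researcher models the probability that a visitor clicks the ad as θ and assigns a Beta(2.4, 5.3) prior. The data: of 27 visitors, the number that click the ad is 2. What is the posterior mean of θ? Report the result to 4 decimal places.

Observing 2 successes and 25 failures updates Beta(2.4, 5.3) by adding the success and failure counts to the two shape parameters: α = 2.4+2 = 4.4, β = 5.3+25 = 30.3.
Posterior mean = α/(α+β) = 4.4/34.7 = 0.1268.

Posterior mean ≈ 0.1268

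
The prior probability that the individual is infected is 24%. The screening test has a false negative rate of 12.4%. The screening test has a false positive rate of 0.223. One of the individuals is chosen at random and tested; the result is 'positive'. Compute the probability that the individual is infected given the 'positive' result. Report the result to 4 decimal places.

Write H for 'the individual is infected'. Prior odds H:¬H = 0.24/0.76 = 0.31579. For the 'positive' outcome, the likelihood ratio is 0.876/0.223 = 3.9283.
Posterior odds = 0.31579 × 3.9283 = 1.2405, so P(H|E) = 1.2405/(1+1.2405) = 0.5537.

P(H | E) ≈ 0.5537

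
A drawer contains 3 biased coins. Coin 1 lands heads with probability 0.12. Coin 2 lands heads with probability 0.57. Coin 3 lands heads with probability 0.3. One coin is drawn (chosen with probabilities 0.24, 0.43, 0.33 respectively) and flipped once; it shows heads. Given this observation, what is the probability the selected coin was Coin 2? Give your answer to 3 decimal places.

Posterior probability ≈ 0.657

P(heads|C1) = 0.12; P(heads|C2) = 0.57; P(heads|C3) = 0.3.
Prior × likelihood for each source: 0.24·0.12=0.02880, 0.43·0.57=0.2451, 0.33·0.3=0.09900. Summing gives P(heads) = 0.37290.
P(Coin 2 | heads) = 0.2451 / 0.37290 = 0.657.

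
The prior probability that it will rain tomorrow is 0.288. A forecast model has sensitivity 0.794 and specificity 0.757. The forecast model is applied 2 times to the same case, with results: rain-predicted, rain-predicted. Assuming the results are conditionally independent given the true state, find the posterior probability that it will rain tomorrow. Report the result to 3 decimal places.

Posterior P(H) ≈ 0.812

Let H be the event that it will rain tomorrow; start with P(H) = 0.288. P('rain-predicted'|H) = 0.794, P('rain-predicted'|¬H) = 0.243.
Update on result 1 ('rain-predicted'): P(H) ← 0.794·0.2880 / (0.794·0.2880 + 0.243·0.7120) = 0.22867/0.40169 = 0.5693.
Update on result 2 ('rain-predicted'): P(H) ← 0.794·0.5693 / (0.794·0.5693 + 0.243·0.4307) = 0.45201/0.55667 = 0.8120.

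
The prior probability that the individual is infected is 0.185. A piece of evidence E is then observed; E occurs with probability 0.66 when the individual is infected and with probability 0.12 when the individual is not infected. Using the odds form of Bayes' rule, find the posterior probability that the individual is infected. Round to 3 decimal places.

Posterior probability ≈ 0.555

Prior odds = 0.185/(1−0.185) = 0.22699. In log-odds, ln(0.22699) = -1.4828.
Add log likelihood ratio: ln(5.5000) = 1.7047.
Posterior log-odds = 0.22192, so posterior odds = exp(0.22192) = 1.2485. Converting, P(H|E) = 1.2485/2.2485 = 0.555.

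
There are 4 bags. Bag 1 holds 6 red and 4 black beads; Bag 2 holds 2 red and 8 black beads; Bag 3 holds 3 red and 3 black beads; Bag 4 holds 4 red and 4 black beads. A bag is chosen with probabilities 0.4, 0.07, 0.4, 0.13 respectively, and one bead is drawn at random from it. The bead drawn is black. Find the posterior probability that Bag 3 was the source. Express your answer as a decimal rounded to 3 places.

Tabulate prior·likelihood by source: [1] prior 0.4, lik 0.4, product 0.1600; [2] prior 0.07, lik 0.8, product 0.05600; [3] prior 0.4, lik 0.5, product 0.2000; [4] prior 0.13, lik 0.5, product 0.06500.
Normalizing constant = 0.48100; the posterior for Bag 3 is its product over the sum, 0.2000/0.48100 = 0.416.

Posterior probability ≈ 0.416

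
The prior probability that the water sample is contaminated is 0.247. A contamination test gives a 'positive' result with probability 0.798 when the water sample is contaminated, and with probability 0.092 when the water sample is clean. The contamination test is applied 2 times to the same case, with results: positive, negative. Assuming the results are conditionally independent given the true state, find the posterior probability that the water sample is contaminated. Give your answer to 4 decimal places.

Let H be the event that the water sample is contaminated; start with P(H) = 0.247. P('positive'|H) = 0.798, P('positive'|¬H) = 0.092.
Update on result 1 ('positive'): P(H) ← 0.798·0.2470 / (0.798·0.2470 + 0.092·0.7530) = 0.19711/0.26638 = 0.7399.
Update on result 2 ('negative'): P(H) ← 0.202·0.7399 / (0.202·0.7399 + 0.908·0.2601) = 0.14947/0.38560 = 0.3876.

Posterior P(H) ≈ 0.3876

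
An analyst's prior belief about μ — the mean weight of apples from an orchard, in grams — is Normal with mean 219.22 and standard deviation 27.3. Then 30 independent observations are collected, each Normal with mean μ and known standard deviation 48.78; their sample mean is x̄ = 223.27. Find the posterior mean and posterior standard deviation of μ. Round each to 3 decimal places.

Posterior mean ≈ 222.880; posterior SD ≈ 8.467

With known σ, the Normal prior is conjugate. Weight on the data is w = (n/σ²)/(n/σ² + 1/τ₀²) = 0.0126078/(0.0126078+0.00134176) = 0.90381.
Posterior mean = w·x̄ + (1−w)·μ₀ = 0.90381·223.27 + 0.096187·219.22 = 222.880. Posterior variance = 1/(0.0126078+0.00134176) = 71.6871, so SD = 8.467.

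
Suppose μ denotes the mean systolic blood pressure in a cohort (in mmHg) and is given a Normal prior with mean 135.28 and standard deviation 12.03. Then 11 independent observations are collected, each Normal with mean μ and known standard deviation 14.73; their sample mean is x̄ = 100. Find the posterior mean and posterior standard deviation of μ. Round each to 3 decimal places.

Posterior mean ≈ 104.232; posterior SD ≈ 4.166

Prior precision 1/τ₀² = 1/12.03² = 0.00690985; data precision n/σ² = 11/14.73² = 0.0506976.
Posterior precision = 0.00690985 + 0.0506976 = 0.0576074, giving posterior SD = 1/√0.0576074 = 4.166.
Posterior mean = (0.00690985·135.28 + 0.0506976·100) / 0.0576074 = 104.232.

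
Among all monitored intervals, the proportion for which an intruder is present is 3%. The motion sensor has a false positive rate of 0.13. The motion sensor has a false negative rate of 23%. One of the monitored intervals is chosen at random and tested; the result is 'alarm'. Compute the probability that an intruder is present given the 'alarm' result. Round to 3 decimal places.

Let H be the event that an intruder is present. P(H) = 0.03, so P(¬H) = 0.97. With E the 'alarm' result, P(E|H) = 0.77 and P(E|¬H) = 0.13.
P(E) = 0.77·0.03 + 0.13·0.97 = 0.023100 + 0.12610 = 0.14920.
By Bayes' theorem, P(H|E) = 0.023100 / 0.14920 = 0.155.

P(H | E) ≈ 0.155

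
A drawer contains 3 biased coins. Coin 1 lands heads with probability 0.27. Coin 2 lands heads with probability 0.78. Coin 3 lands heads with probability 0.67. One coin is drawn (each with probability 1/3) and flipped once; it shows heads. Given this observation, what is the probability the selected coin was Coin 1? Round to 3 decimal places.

Posterior probability ≈ 0.157

Tabulate prior·likelihood by source: [1] prior 0.333333, lik 0.27, product 0.09000; [2] prior 0.333333, lik 0.78, product 0.2600; [3] prior 0.333333, lik 0.67, product 0.2233.
Normalizing constant = 0.57333; the posterior for Coin 1 is its product over the sum, 0.09000/0.57333 = 0.157.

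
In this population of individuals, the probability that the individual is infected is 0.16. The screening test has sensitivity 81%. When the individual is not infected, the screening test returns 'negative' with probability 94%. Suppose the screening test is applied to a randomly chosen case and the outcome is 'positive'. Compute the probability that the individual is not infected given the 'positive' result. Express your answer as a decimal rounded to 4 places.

Let H be the event that the individual is infected. P(H) = 0.16, so P(¬H) = 0.84. With E the 'positive' result, P(E|H) = 0.81 and P(E|¬H) = 0.06.
P(E) = 0.81·0.16 + 0.06·0.84 = 0.12960 + 0.050400 = 0.18000.
By Bayes' theorem, P(H|E) = 0.12960 / 0.18000 = 0.7200. Hence P(¬H|E) = 1 − 0.7200 = 0.2800.

P(¬H | E) ≈ 0.2800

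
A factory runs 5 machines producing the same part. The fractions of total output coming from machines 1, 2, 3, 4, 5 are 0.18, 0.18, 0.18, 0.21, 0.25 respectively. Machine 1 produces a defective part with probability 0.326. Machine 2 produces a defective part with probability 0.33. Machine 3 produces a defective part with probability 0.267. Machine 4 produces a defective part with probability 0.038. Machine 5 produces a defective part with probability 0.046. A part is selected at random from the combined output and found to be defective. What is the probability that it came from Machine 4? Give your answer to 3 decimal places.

P(defective|M1) = 0.326; P(defective|M2) = 0.33; P(defective|M3) = 0.267; P(defective|M4) = 0.038; P(defective|M5) = 0.046.
Prior × likelihood for each source: 0.18·0.326=0.05868, 0.18·0.33=0.05940, 0.18·0.267=0.04806, 0.21·0.038=0.007980, 0.25·0.046=0.01150. Summing gives P(defective) = 0.18562.
P(Machine 4 | defective) = 0.007980 / 0.18562 = 0.043.

Posterior probability ≈ 0.043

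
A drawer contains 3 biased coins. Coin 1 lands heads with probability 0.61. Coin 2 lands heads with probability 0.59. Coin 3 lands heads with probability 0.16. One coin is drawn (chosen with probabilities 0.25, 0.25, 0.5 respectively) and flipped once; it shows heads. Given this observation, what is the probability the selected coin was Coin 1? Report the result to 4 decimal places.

P(heads|C1) = 0.61; P(heads|C2) = 0.59; P(heads|C3) = 0.16.
Prior × likelihood for each source: 0.25·0.61=0.1525, 0.25·0.59=0.1475, 0.5·0.16=0.08000. Summing gives P(heads) = 0.38000.
P(Coin 1 | heads) = 0.1525 / 0.38000 = 0.4013.

Posterior probability ≈ 0.4013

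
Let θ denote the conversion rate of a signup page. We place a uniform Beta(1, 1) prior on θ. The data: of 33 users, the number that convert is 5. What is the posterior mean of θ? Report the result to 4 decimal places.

Observing 5 successes and 28 failures updates Beta(1, 1) by adding the success and failure counts to the two shape parameters: α = 1+5 = 6, β = 1+28 = 29.
Posterior mean = α/(α+β) = 6/35 = 0.1714.

Posterior mean ≈ 0.1714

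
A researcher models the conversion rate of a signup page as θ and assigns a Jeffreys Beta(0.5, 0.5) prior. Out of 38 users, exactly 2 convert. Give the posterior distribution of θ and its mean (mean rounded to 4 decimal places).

Posterior: Beta(2.5, 36.5); mean ≈ 0.0641

Observing 2 successes and 36 failures updates Beta(0.5, 0.5) by adding the success and failure counts to the two shape parameters: α = 0.5+2 = 2.5, β = 0.5+36 = 36.5.
E[θ | data] = 2.5/(2.5+36.5) = 0.0641.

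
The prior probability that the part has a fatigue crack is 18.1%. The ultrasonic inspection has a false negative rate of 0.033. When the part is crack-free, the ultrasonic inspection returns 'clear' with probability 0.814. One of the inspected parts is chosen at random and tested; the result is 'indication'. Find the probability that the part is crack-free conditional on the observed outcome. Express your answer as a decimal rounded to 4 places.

Let H be the event that the part has a fatigue crack. P(H) = 0.181, so P(¬H) = 0.819. With E the 'indication' result, P(E|H) = 0.967 and P(E|¬H) = 0.186.
P(E) = 0.967·0.181 + 0.186·0.819 = 0.17503 + 0.15233 = 0.32736.
By Bayes' theorem, P(H|E) = 0.17503 / 0.32736 = 0.5347. Hence P(¬H|E) = 1 − 0.5347 = 0.4653.

P(¬H | E) ≈ 0.4653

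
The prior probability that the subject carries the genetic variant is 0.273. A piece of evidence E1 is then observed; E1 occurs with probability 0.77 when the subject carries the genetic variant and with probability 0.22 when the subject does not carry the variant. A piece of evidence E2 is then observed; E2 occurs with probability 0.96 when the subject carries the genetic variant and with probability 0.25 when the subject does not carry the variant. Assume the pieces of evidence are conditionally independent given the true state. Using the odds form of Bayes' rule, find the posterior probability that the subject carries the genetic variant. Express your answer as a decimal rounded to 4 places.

Posterior probability ≈ 0.8346

Prior odds = 0.273/(1−0.273) = 0.37552.
Likelihood ratio for E1 = 0.77/0.22 = 3.5000.
Likelihood ratio for E2 = 0.96/0.25 = 3.8400.
Posterior odds = prior odds × LR₁ × LR₂ = 5.0469.
Posterior probability = odds/(1+odds) = 5.0469/6.0469 = 0.8346.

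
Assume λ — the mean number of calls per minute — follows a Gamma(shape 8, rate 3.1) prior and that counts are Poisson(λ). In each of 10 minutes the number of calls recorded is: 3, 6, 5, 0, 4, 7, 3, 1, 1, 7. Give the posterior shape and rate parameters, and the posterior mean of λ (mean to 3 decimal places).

Posterior: Gamma(shape=45, rate=13.1); mean ≈ 3.435

The Poisson likelihood adds the total count to the shape and the number of exposure periods to the rate. Here ∑xᵢ = 37 and n = 10, so shape 8→45 and rate 3.1→13.1.
E[λ | data] = 45/13.1 = 3.435.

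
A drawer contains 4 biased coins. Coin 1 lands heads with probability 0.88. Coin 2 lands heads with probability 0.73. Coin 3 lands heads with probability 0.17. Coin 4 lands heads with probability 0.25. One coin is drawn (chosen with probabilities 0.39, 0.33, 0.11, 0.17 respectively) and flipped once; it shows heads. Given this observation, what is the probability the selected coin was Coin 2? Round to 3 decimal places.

P(heads|C1) = 0.88; P(heads|C2) = 0.73; P(heads|C3) = 0.17; P(heads|C4) = 0.25.
Prior × likelihood for each source: 0.39·0.88=0.3432, 0.33·0.73=0.2409, 0.11·0.17=0.01870, 0.17·0.25=0.04250. Summing gives P(heads) = 0.64530.
P(Coin 2 | heads) = 0.2409 / 0.64530 = 0.373.

Posterior probability ≈ 0.373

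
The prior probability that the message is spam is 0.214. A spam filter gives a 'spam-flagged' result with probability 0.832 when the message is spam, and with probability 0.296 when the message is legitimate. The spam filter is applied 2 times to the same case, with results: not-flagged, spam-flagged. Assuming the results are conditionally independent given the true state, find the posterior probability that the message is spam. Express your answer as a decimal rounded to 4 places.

Posterior P(H) ≈ 0.1544

With H the event that the message is spam, the joint likelihood of the observed sequence is P(data|H) = 0.168·0.832 = 0.13978 and P(data|¬H) = 0.704·0.296 = 0.20838.
Bayes: P(H|data) = 0.214·0.13978 / (0.214·0.13978 + 0.786·0.20838) = 0.029912/0.19370 = 0.1544.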